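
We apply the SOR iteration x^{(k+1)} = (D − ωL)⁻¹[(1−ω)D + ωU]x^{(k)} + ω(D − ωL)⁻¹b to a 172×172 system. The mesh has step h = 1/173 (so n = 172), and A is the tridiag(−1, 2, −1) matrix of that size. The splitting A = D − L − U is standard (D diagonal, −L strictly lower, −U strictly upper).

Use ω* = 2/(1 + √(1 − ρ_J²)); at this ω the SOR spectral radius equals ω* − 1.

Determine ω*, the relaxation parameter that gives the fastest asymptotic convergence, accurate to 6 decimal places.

B_J for the 172×172 system has eigenvalues cos(kπ/173); ρ_J = cos(π/173) = 0.999835.
√(1−ρ_J²) = |sin(π/173)| = 0.0181585
Then 2/(1+√(1−ρ_J²)) = 2/(1+0.0181585); ω* = 2/1.0181585 = 1.964331.
[ρ_SOR] ω* − 1 = 0.964331.

ω* = 1.964331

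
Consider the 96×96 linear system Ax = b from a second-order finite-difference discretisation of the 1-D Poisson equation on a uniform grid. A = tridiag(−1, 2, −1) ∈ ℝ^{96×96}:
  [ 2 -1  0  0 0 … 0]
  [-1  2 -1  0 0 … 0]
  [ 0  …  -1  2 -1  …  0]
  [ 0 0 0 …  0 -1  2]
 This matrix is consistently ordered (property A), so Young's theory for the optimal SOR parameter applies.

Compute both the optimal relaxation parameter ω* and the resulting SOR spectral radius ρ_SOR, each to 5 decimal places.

ω* = 1.93727, ρ_SOR = 0.93727

B_J for the 96×96 system has eigenvalues cos(kπ/97); ρ_J = cos(π/97) = 0.99948.
√(1 − cos²(π/97)) = sin(π/97) ≈ 0.032382.
So ω* = 2/1.032382 = 1.93727 (Young).
ρ_SOR = ω* − 1 ≈ 0.93727.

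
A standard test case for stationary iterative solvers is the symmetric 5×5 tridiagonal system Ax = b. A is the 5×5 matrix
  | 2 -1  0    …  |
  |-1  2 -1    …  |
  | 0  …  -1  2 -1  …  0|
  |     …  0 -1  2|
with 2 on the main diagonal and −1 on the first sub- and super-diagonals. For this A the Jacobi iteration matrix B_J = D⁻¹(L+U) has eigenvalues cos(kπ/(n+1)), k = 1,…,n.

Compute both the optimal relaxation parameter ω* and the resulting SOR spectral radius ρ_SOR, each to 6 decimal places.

ρ_J = max_k |cos(kπ/6)| = cos(π/6) = 0.866025
1 − cos²(π/6) = sin²(π/6) ⇒ √(1−ρ_J²) = sin(π/6) = 0.5000000.
Young: ω* = 2/(1+√(1−ρ_J²)) = 2/(1+0.5000000) = 2/1.5000000 = 1.333333.
Hence ρ(B_{ω*}) = 1.333333 − 1 = 0.333333.

ω* = 1.333333, ρ_SOR = 0.333333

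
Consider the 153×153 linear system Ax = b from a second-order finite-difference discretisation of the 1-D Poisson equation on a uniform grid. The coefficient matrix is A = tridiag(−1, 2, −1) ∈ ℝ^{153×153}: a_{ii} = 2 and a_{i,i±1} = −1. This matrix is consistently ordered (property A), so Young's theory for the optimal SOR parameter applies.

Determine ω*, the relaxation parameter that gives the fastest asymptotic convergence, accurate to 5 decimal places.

n=153: λ(B_J) = 1 − λ(A)/2 = cos(kπ/154); k=1 gives ρ_J = 0.99979.
1 − cos²(π/154) = sin²(π/154) ⇒ √(1−ρ_J²) = sin(π/154) = 0.020399.
ω* = 2 / (1 + 0.020399) = 2 / 1.020399 ≈ 1.96002.
[ρ_SOR] ω* − 1 = 0.96002.

ω* = 1.96002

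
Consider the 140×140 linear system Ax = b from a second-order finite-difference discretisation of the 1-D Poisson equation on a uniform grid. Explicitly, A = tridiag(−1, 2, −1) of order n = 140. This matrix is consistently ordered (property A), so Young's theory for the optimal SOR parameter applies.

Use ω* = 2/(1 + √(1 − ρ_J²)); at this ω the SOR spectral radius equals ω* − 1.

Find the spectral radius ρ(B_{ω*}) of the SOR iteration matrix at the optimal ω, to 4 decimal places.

ρ_SOR = 0.9564

ρ_J = max_k |cos(kπ/141)| = cos(π/141) = 0.9998
√(1−ρ_J²) = |sin(π/141)| = 0.02228
Young: ω* = 2/(1+√(1−ρ_J²)) = 2/(1+0.02228) = 2/1.02228 = 1.9564.
ρ(B_{ω*}) = ω*−1 = 0.9564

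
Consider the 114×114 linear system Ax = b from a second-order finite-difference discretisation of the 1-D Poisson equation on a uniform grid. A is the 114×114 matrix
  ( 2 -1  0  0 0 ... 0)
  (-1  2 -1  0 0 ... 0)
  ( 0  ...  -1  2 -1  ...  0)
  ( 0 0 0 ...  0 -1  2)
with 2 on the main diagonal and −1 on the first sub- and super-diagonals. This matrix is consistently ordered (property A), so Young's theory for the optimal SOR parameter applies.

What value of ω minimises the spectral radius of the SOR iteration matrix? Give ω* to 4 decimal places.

ω* = 1.9468

½·tridiag(1,0,1) at n=114: λ_k = cos(kπ/115); max |λ| at k=1 ⇒ ρ_J = cos(π/115) ≈ 0.9996.
√(1 − cos²(π/115)) = sin(π/115) ≈ 0.02731.
ω* = 2/(1+0.02731) = 1.9468
[ρ_SOR] ω* − 1 = 0.9468.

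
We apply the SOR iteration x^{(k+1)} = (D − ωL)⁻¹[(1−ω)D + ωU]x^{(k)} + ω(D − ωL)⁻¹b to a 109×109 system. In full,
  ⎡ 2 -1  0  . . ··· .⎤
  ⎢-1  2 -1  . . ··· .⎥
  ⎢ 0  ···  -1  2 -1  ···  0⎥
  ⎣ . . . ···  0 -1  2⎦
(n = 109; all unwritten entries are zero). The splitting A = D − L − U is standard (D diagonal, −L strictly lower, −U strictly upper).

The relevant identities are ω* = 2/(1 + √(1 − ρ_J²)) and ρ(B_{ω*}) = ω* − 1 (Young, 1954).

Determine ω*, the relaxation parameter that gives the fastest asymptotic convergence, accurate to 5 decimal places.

ρ_J = max_k |cos(kπ/110)| = cos(π/110) = 0.99959
√(1−ρ_J²) = |sin(π/110)| = 0.028556
Young: ω* = 2/(1+√(1−ρ_J²)) = 2/(1+0.028556) = 2/1.028556 = 1.94447.
ρ_SOR = ω* − 1 = 1.94447 − 1 = 0.94447.

ω* = 1.94447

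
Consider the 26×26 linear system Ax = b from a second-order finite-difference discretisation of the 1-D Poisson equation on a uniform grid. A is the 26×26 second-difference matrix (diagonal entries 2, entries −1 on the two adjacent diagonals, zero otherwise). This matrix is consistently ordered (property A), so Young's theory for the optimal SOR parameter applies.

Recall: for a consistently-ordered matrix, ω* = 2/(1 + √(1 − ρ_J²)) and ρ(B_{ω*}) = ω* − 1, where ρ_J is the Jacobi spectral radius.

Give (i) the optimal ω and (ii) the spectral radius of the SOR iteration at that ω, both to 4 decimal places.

n=26: λ(B_J) = 1 − λ(A)/2 = cos(kπ/27); k=1 gives ρ_J = 0.9932.
1 − cos²(π/27) = sin²(π/27) ⇒ √(1−ρ_J²) = sin(π/27) = 0.11609.
Young: ω* = 2/(1+√(1−ρ_J²)) = 2/(1+0.11609) = 2/1.11609 = 1.7920.
and ρ(B_{ω*}) = 1.7920 − 1 = 0.7920.

ω* = 1.7920, ρ_SOR = 0.7920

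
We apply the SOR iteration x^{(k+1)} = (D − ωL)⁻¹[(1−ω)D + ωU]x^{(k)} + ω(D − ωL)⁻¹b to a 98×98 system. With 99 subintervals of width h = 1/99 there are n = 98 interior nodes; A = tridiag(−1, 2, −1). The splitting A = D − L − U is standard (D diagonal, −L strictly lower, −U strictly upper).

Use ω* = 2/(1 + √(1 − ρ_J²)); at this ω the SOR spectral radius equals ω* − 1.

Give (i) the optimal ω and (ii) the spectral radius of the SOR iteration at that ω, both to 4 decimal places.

n=98: λ(B_J) = 1 − λ(A)/2 = cos(kπ/99); k=1 gives ρ_J = 0.9995.
√(1−ρ_J²) = |sin(π/99)| = 0.03173
So ω* = 2/1.03173 = 1.9385 (Young).
ρ(B_{ω*}) = ω*−1 = 0.9385

ω* = 1.9385, ρ_SOR = 0.9385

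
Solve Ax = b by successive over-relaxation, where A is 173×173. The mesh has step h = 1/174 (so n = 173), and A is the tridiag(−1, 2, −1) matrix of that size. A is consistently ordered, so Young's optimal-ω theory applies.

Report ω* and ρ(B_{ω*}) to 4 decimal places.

spectrum of D⁻¹(L+U) = {cos(kπ/174) : 1≤k≤173}; ρ_J = cos(π/174) = 0.9998.
root = sin(π/174) = 0.01805  (since 1−cos² = sin²).
Then 2/(1+√(1−ρ_J²)) = 2/(1+0.01805); ω* = 2/1.01805 = 1.9645.
ρ_SOR = ω* − 1 = 1.9645 − 1 = 0.9645.

ω* = 1.9645, ρ_SOR = 0.9645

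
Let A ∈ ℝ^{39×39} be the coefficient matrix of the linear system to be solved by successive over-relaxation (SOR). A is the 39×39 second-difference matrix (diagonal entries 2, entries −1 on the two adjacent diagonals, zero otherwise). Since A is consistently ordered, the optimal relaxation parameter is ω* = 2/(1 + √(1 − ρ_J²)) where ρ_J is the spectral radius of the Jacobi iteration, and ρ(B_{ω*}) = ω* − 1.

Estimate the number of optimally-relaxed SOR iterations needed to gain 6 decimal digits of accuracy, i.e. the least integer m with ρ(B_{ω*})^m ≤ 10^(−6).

n=39: λ(B_J) = 1 − λ(A)/2 = cos(kπ/40); k=1 gives ρ_J = 0.9969173.
√(1−ρ_J²) simplifies to sin(π/40) = 0.0784591.
So ω* = 2/1.0784591 = 1.8544978 (Young).
ρ_SOR = ω* − 1 ≈ 0.8544978.
For 6 digits: m = 6·ln10 / (−ln 0.8544978) = 13.8155/0.157241 = 87.862; round up → m = 88.

m = 88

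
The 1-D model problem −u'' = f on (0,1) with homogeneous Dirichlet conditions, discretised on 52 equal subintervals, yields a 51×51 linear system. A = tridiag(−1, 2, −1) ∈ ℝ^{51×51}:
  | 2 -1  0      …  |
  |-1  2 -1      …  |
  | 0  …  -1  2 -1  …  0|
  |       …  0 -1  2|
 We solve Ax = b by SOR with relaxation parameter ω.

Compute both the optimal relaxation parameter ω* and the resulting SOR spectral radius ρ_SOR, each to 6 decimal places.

[ρ_J] n=51: ρ(B_J) = cos(π/(n+1)) = cos(π/52) = 0.998176.
√(1−ρ_J²) simplifies to sin(π/52) = 0.0603785.
ω* = 2 / (1 + 0.0603785) = 2 / 1.0603785 ≈ 1.886119.
and ρ(B_{ω*}) = 1.886119 − 1 = 0.886119.

ω* = 1.886119, ρ_SOR = 0.886119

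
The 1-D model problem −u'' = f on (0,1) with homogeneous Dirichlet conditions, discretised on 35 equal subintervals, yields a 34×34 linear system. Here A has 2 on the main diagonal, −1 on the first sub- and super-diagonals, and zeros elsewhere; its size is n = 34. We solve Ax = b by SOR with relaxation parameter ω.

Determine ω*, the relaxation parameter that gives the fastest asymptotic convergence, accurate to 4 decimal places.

ρ_J = max_k |cos(kπ/35)| = cos(π/35) = 0.9960
√(1−ρ_J²) simplifies to sin(π/35) = 0.08964.
ω* = 2/(1+0.08964) = 1.8355
ρ_SOR = ω* − 1 ≈ 0.8355.

ω* = 1.8355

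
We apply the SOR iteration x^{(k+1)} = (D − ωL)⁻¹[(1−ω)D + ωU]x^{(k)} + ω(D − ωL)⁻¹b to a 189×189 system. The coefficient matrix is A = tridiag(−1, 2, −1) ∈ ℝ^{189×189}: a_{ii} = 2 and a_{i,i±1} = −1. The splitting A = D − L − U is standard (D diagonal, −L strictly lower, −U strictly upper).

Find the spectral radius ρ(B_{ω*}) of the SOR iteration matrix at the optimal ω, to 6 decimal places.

ρ_SOR = 0.967470

n=189: λ(B_J) = 1 − λ(A)/2 = cos(kπ/190); k=1 gives ρ_J = 0.999863.
root = sin(π/190) = 0.0165339  (since 1−cos² = sin²).
ω* = 2/(1 + 0.0165339) = 2/1.0165339 = 1.967470.
ρ_SOR = ω* − 1 = 1.967470 − 1 = 0.967470.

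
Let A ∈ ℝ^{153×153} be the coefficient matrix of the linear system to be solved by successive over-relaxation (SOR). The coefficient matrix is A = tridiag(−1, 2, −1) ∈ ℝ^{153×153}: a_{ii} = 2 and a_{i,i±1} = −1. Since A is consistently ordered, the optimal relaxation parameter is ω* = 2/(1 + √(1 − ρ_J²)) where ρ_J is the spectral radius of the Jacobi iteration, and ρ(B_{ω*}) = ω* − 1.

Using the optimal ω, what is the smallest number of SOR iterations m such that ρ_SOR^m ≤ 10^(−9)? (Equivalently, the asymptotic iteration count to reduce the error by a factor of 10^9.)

With n=153, ρ(Jacobi) = cos(π/154) = 0.9997919.
√(1−ρ_J²) simplifies to sin(π/154) = 0.0203985.
So ω* = 2/1.0203985 = 1.9600186 (Young).
ρ(B_{ω*}) = ω*−1 = 0.9600186
m ≥ 9·ln10 / (−ln 0.9600186) = 507.892; smallest integer m = 508.

m = 508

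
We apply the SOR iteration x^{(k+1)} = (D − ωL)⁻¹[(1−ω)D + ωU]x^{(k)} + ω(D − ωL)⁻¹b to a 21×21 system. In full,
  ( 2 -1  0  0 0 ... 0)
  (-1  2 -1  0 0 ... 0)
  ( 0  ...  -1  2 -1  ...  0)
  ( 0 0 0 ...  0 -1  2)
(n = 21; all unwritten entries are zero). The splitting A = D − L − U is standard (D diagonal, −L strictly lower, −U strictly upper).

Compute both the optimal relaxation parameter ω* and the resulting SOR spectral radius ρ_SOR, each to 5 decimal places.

ω* = 1.75083, ρ_SOR = 0.75083

With n=21, ρ(Jacobi) = cos(π/22) = 0.98982.
√(1 − cos²(π/22)) = sin(π/22) ≈ 0.142315.
ω* = 2 / (1 + 0.142315) = 2 / 1.142315 ≈ 1.75083.
and ρ(B_{ω*}) = 1.75083 − 1 = 0.75083.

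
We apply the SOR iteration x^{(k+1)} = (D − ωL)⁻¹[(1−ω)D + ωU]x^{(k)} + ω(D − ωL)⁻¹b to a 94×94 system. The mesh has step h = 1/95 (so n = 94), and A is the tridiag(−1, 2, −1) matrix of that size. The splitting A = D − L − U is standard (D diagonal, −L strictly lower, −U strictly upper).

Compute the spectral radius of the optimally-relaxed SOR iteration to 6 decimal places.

ρ_SOR = 0.935990

B_J for the 94×94 system has eigenvalues cos(kπ/95); ρ_J = cos(π/95) = 0.999453.
1 − cos²(π/95) = sin²(π/95) ⇒ √(1−ρ_J²) = sin(π/95) = 0.0330634.
ω* = 2 / (1 + 0.0330634) = 2 / 1.0330634 ≈ 1.935990.
Hence ρ(B_{ω*}) = 1.935990 − 1 = 0.935990.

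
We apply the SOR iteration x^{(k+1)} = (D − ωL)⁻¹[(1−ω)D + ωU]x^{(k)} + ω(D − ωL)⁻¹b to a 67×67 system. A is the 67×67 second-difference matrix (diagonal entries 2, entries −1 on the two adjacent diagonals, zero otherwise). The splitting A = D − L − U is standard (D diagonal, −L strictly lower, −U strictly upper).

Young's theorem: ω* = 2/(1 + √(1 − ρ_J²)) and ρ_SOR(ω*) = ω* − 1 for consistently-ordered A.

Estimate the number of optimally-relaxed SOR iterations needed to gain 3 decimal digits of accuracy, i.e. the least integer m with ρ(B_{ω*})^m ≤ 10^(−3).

n=67: λ(B_J) = 1 − λ(A)/2 = cos(kπ/68); k=1 gives ρ_J = 0.9989330.
1 − cos²(π/68) = sin²(π/68) ⇒ √(1−ρ_J²) = sin(π/68) = 0.0461835.
So ω* = 2/1.0461835 = 1.9117105 (Young).
and ρ(B_{ω*}) = 1.9117105 − 1 = 0.9117105.
(0.9117105)^m ≤ 10^{−3}  ⇒  m·ln(0.9117105) ≤ −3·ln10  ⇒  m ≥ 74.733  ⇒  m = 75

m = 75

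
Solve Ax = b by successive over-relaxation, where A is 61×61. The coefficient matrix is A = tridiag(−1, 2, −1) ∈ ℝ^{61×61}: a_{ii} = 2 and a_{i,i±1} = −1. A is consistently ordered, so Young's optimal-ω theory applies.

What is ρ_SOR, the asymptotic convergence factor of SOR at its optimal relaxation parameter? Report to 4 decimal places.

ρ_J = max_k |cos(kπ/62)| = cos(π/62) = 0.9987
root = sin(π/62) = 0.05065  (since 1−cos² = sin²).
ω* = 2/(1+0.05065) = 1.9036
At ω = 1.9036 every |λ(B_ω)| = ω−1, so ρ_SOR = 0.9036.

ρ_SOR = 0.9036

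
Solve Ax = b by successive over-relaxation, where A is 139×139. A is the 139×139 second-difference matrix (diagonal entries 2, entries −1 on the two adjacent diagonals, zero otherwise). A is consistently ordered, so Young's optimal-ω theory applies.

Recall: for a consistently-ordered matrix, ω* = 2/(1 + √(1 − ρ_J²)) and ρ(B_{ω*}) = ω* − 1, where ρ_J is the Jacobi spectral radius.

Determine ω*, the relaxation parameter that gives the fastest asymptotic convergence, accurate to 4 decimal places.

ω* = 1.9561

ρ_J = max_k |cos(kπ/140)| = cos(π/140) = 0.9997
√(1 − cos²(π/140)) = sin(π/140) ≈ 0.02244.
ω* = 2/(1+0.02244) = 1.9561
ρ(B_{ω*}) = ω*−1 = 0.9561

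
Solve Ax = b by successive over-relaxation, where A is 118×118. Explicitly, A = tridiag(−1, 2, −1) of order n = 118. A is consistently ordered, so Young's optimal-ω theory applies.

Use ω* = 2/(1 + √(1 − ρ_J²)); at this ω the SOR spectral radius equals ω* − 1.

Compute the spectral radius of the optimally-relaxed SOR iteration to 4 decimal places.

spectrum of D⁻¹(L+U) = {cos(kπ/119) : 1≤k≤118}; ρ_J = cos(π/119) = 0.9997.
√(1 − cos²(π/119)) = sin(π/119) ≈ 0.02640.
ω* = 2/(1+0.02640) = 1.9486
ρ_SOR = ω* − 1 ≈ 0.9486.

ρ_SOR = 0.9486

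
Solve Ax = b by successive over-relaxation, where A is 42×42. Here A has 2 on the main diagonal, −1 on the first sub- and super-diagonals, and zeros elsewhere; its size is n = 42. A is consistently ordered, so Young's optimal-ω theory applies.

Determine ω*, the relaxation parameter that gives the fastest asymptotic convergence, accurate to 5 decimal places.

ω* = 1.86394

B_J for the 42×42 system has eigenvalues cos(kπ/43); ρ_J = cos(π/43) = 0.99733.
√(1 − cos²(π/43)) = sin(π/43) ≈ 0.072995.
[ω*] 2 ÷ (1 + 0.072995) = 2 ÷ 1.072995 = 1.86394.
[ρ_SOR] ω* − 1 = 0.86394.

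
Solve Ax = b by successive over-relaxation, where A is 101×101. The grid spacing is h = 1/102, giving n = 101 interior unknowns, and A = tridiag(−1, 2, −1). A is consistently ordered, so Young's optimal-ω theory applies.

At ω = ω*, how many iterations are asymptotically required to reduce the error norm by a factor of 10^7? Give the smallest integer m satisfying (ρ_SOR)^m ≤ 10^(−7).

m = 262

n=101: λ(B_J) = 1 − λ(A)/2 = cos(kπ/102); k=1 gives ρ_J = 0.9995257.
1 − cos²(π/102) = sin²(π/102) ⇒ √(1−ρ_J²) = sin(π/102) = 0.0307951.
Young: ω* = 2/(1+√(1−ρ_J²)) = 2/(1+0.0307951) = 2/1.0307951 = 1.9402498.
ρ(B_{ω*}) = ω*−1 = 0.9402498
7·ln10 = 16.1181; −ln(0.9402498) = 0.0616097; m = ⌈16.1181/0.0616097⌉ = ⌈261.616⌉ = 262.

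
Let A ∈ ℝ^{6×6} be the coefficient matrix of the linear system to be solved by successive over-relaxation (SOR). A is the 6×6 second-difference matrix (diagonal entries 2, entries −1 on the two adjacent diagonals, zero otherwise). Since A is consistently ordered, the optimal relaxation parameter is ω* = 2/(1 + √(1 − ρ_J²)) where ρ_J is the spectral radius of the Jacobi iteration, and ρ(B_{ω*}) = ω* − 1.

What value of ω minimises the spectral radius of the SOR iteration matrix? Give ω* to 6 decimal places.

spectrum of D⁻¹(L+U) = {cos(kπ/7) : 1≤k≤6}; ρ_J = cos(π/7) = 0.900969.
√(1−ρ_J²) simplifies to sin(π/7) = 0.4338837.
So ω* = 2/1.4338837 = 1.394813 (Young).
ρ_SOR = ω* − 1 = 1.394813 − 1 = 0.394813.

ω* = 1.394813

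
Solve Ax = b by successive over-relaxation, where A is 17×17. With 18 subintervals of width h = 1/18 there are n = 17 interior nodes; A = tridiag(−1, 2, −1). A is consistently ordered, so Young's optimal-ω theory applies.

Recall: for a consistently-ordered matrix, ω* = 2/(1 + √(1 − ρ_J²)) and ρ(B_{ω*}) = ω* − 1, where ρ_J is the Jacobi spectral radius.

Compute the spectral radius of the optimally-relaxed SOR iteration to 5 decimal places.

[ρ_J] n=17: ρ(B_J) = cos(π/(n+1)) = cos(π/18) = 0.98481.
√(1−ρ_J²) = |sin(π/18)| = 0.173648
ω* = 2 / (1 + 0.173648) = 2 / 1.173648 ≈ 1.70409.
Hence ρ(B_{ω*}) = 1.70409 − 1 = 0.70409.

ρ_SOR = 0.70409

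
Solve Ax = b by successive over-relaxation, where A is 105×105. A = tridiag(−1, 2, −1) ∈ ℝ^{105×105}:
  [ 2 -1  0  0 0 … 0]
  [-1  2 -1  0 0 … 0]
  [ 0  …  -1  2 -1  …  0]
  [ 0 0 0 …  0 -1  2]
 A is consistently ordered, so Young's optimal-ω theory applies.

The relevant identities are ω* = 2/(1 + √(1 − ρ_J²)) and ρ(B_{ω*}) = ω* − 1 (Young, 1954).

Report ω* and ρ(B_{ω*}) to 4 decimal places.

ω* = 1.9424, ρ_SOR = 0.9424

½·tridiag(1,0,1) at n=105: λ_k = cos(kπ/106); max |λ| at k=1 ⇒ ρ_J = cos(π/106) ≈ 0.9996.
√(1−ρ_J²) simplifies to sin(π/106) = 0.02963.
So ω* = 2/1.02963 = 1.9424 (Young).
ρ_SOR = ω* − 1 ≈ 0.9424.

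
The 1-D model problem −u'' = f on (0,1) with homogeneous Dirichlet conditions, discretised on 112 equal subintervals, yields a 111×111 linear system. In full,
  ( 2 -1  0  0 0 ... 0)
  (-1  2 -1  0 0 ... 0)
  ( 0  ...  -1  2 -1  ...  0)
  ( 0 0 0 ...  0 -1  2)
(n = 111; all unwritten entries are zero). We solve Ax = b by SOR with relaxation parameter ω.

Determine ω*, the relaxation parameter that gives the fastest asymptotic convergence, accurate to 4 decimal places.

ω* = 1.9454

With n=111, ρ(Jacobi) = cos(π/112) = 0.9996.
√(1 − cos²(π/112)) = sin(π/112) ≈ 0.02805.
Young: ω* = 2/(1+√(1−ρ_J²)) = 2/(1+0.02805) = 2/1.02805 = 1.9454.
ρ_SOR = ω* − 1 = 1.9454 − 1 = 0.9454.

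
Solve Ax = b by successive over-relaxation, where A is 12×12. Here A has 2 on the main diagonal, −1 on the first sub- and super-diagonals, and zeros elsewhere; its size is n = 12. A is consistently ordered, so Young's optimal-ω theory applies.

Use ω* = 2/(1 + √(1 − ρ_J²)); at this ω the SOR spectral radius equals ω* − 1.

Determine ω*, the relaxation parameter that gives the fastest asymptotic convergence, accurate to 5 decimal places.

With n=12, ρ(Jacobi) = cos(π/13) = 0.97094.
√(1 − cos²(π/13)) = sin(π/13) ≈ 0.239316.
So ω* = 2/1.239316 = 1.61379 (Young).
At ω = 1.61379 every |λ(B_ω)| = ω−1, so ρ_SOR = 0.61379.

ω* = 1.61379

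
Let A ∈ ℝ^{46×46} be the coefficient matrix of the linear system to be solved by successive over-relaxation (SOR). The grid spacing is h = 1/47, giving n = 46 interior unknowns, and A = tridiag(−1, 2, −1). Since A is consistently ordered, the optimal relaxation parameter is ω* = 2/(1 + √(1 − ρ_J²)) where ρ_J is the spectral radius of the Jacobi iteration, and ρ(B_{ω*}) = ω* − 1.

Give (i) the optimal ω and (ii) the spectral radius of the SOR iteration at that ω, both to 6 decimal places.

ρ_J = max_k |cos(kπ/47)| = cos(π/47) = 0.997767
root = sin(π/47) = 0.0667926  (since 1−cos² = sin²).
So ω* = 2/1.0667926 = 1.874779 (Young).
and ρ(B_{ω*}) = 1.874779 − 1 = 0.874779.

ω* = 1.874779, ρ_SOR = 0.874779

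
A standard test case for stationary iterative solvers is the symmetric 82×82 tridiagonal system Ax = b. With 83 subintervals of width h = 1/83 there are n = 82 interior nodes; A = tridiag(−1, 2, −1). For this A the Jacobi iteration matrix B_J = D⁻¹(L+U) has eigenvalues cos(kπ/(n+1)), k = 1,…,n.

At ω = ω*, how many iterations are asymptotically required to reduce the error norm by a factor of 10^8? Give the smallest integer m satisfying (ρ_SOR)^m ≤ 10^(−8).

m = 244

½·tridiag(1,0,1) at n=82: λ_k = cos(kπ/83); max |λ| at k=1 ⇒ ρ_J = cos(π/83) ≈ 0.9992838.
√(1−ρ_J²) simplifies to sin(π/83) = 0.0378415.
[ω*] 2 ÷ (1 + 0.0378415) = 2 ÷ 1.0378415 = 1.9270765.
and ρ(B_{ω*}) = 1.9270765 − 1 = 0.9270765.
For 8 digits: m = 8·ln10 / (−ln 0.9270765) = 18.4207/0.0757192 = 243.276; round up → m = 244.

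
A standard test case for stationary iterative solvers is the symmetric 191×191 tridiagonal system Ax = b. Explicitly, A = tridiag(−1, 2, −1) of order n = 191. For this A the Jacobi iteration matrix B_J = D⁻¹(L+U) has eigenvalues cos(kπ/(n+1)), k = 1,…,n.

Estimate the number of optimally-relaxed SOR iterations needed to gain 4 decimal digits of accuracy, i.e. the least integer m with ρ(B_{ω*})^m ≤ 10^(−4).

spectrum of D⁻¹(L+U) = {cos(kπ/192) : 1≤k≤191}; ρ_J = cos(π/192) = 0.9998661.
√(1−ρ_J²) = |sin(π/192)| = 0.0163617
Young: ω* = 2/(1+√(1−ρ_J²)) = 2/(1+0.0163617) = 2/1.0163617 = 1.9678034.
[ρ_SOR] ω* − 1 = 0.9678034.
Need (0.9678034)^m ≤ 10^(−4): m ≥ 4·ln10/|ln 0.9678034| = 9.21034/0.0327263 = 281.435 ⇒ m = 282.

m = 282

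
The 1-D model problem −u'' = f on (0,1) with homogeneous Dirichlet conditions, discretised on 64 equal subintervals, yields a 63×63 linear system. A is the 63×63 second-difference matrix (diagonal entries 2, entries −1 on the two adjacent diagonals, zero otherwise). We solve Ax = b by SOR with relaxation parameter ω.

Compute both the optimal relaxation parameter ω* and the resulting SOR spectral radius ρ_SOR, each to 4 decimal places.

spectrum of D⁻¹(L+U) = {cos(kπ/64) : 1≤k≤63}; ρ_J = cos(π/64) = 0.9988.
root = sin(π/64) = 0.04907  (since 1−cos² = sin²).
So ω* = 2/1.04907 = 1.9065 (Young).
[ρ_SOR] ω* − 1 = 0.9065.

ω* = 1.9065, ρ_SOR = 0.9065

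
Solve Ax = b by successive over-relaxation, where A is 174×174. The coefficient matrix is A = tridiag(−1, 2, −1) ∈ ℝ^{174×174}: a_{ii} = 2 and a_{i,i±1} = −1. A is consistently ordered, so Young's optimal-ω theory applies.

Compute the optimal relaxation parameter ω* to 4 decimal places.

ω* = 1.9647

½·tridiag(1,0,1) at n=174: λ_k = cos(kπ/175); max |λ| at k=1 ⇒ ρ_J = cos(π/175) ≈ 0.9998.
√(1−ρ_J²) simplifies to sin(π/175) = 0.01795.
ω* = 2/(1 + 0.01795) = 2/1.01795 = 1.9647.
ρ_SOR = ω* − 1 = 1.9647 − 1 = 0.9647.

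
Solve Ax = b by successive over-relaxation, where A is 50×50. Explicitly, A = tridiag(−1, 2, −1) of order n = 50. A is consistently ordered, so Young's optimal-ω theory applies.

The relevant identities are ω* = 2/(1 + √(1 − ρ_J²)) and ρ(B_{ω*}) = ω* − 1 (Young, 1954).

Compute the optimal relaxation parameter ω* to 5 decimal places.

spectrum of D⁻¹(L+U) = {cos(kπ/51) : 1≤k≤50}; ρ_J = cos(π/51) = 0.99810.
√(1−ρ_J²) simplifies to sin(π/51) = 0.061561.
ω* = 2 / (1 + 0.061561) = 2 / 1.061561 ≈ 1.88402.
ρ_SOR = ω* − 1 ≈ 0.88402.

ω* = 1.88402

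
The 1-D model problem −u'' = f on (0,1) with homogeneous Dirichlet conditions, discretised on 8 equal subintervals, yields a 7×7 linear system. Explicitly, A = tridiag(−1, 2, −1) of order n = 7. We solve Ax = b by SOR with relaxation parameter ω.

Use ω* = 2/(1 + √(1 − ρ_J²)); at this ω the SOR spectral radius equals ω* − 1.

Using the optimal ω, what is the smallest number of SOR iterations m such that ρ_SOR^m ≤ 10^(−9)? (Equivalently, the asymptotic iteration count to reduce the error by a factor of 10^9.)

½·tridiag(1,0,1) at n=7: λ_k = cos(kπ/8); max |λ| at k=1 ⇒ ρ_J = cos(π/8) ≈ 0.9238795.
√(1−ρ_J²) simplifies to sin(π/8) = 0.3826834.
ω* = 2/(1+0.3826834) = 1.4464627
ρ_SOR = ω* − 1 ≈ 0.4464627.
Need (0.4464627)^m ≤ 10^(−9): m ≥ 9·ln10/|ln 0.4464627| = 20.7233/0.806399 = 25.699 ⇒ m = 26.

m = 26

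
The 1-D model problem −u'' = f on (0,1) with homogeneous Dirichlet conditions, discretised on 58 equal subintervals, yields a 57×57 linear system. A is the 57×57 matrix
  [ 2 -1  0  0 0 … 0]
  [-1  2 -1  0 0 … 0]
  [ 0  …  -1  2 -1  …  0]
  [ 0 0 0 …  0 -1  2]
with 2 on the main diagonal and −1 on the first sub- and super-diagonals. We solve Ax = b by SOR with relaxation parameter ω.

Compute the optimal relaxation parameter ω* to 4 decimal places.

ω* = 1.8973

With n=57, ρ(Jacobi) = cos(π/58) = 0.9985.
√(1−ρ_J²) simplifies to sin(π/58) = 0.05414.
ω* = 2/(1 + 0.05414) = 2/1.05414 = 1.8973.
At ω = 1.8973 every |λ(B_ω)| = ω−1, so ρ_SOR = 0.8973.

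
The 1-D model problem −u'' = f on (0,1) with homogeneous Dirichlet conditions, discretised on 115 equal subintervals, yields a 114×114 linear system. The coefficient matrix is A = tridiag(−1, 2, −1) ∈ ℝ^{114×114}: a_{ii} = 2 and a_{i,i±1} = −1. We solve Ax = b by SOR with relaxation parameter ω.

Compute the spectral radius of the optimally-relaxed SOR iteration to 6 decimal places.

spectrum of D⁻¹(L+U) = {cos(kπ/115) : 1≤k≤114}; ρ_J = cos(π/115) = 0.999627.
√(1 − cos²(π/115)) = sin(π/115) ≈ 0.0273148.
ω* = 2/(1 + 0.0273148) = 2/1.0273148 = 1.946823.
and ρ(B_{ω*}) = 1.946823 − 1 = 0.946823.

ρ_SOR = 0.946823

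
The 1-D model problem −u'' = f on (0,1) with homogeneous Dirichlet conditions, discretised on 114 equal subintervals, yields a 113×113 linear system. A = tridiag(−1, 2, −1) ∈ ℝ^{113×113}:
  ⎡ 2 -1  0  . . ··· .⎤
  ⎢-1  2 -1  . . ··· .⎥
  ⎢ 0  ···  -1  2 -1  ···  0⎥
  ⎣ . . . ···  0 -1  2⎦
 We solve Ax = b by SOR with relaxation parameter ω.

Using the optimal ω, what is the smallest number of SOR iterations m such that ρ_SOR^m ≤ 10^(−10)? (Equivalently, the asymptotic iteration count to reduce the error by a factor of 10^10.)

ρ_J = max_k |cos(kπ/114)| = cos(π/114) = 0.9996203
√(1−ρ_J²) simplifies to sin(π/114) = 0.0275543.
ω* = 2/(1 + 0.0275543) = 2/1.0275543 = 1.9463692.
and ρ(B_{ω*}) = 1.9463692 − 1 = 0.9463692.
For 10 digits: m = 10·ln10 / (−ln 0.9463692) = 23.0259/0.0551225 = 417.722; round up → m = 418.

m = 418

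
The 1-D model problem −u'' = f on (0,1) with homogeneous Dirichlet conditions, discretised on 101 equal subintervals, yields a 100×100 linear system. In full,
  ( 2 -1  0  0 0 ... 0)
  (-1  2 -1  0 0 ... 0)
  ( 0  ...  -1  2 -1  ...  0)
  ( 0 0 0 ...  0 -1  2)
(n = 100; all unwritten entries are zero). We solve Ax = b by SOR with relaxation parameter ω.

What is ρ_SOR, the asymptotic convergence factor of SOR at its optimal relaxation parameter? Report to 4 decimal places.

[ρ_J] n=100: ρ(B_J) = cos(π/(n+1)) = cos(π/101) = 0.9995.
root = sin(π/101) = 0.03110  (since 1−cos² = sin²).
So ω* = 2/1.03110 = 1.9397 (Young).
ρ_SOR = ω* − 1 ≈ 0.9397.

ρ_SOR = 0.9397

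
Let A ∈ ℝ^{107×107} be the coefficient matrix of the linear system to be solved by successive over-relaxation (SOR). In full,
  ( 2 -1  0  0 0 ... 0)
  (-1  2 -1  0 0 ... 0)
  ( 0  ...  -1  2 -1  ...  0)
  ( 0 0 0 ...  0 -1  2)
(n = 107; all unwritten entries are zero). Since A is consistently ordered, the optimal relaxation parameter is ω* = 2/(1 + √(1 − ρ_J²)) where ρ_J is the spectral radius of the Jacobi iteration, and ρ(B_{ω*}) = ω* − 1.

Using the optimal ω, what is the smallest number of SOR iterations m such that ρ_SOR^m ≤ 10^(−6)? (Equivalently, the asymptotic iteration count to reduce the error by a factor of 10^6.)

½·tridiag(1,0,1) at n=107: λ_k = cos(kπ/108); max |λ| at k=1 ⇒ ρ_J = cos(π/108) ≈ 0.9995770.
√(1 − cos²(π/108)) = sin(π/108) ≈ 0.0290847.
Then 2/(1+√(1−ρ_J²)) = 2/(1+0.0290847); ω* = 2/1.0290847 = 1.9434746.
ρ_SOR = ω* − 1 = 1.9434746 − 1 = 0.9434746.
For 6 digits: m = 6·ln10 / (−ln 0.9434746) = 13.8155/0.0581858 = 237.438; round up → m = 238.

m = 238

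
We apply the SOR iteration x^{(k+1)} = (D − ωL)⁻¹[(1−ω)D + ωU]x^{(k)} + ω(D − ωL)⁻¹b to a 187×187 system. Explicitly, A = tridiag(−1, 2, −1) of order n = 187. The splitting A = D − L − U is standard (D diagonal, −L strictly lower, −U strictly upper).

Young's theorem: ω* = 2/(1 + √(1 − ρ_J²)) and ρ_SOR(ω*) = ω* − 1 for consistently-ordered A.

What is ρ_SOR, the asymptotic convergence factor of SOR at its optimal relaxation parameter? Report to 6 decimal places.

B_J for the 187×187 system has eigenvalues cos(kπ/188); ρ_J = cos(π/188) = 0.999860.
root = sin(π/188) = 0.0167098  (since 1−cos² = sin²).
Young: ω* = 2/(1+√(1−ρ_J²)) = 2/(1+0.0167098) = 2/1.0167098 = 1.967130.
ρ_SOR = ω* − 1 = 1.967130 − 1 = 0.967130.

ρ_SOR = 0.967130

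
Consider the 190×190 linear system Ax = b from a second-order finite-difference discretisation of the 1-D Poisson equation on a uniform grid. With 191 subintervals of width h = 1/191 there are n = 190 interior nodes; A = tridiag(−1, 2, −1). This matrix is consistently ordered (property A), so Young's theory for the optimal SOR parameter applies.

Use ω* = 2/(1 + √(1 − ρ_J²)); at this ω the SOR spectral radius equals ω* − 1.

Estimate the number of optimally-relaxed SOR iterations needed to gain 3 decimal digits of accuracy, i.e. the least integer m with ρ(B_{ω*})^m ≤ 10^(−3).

ρ_J = max_k |cos(kπ/191)| = cos(π/191) = 0.9998647
√(1 − cos²(π/191)) = sin(π/191) ≈ 0.0164474.
[ω*] 2 ÷ (1 + 0.0164474) = 2 ÷ 1.0164474 = 1.9676375.
At ω = 1.9676375 every |λ(B_ω)| = ω−1, so ρ_SOR = 0.9676375.
ρ_SOR^m ≤ 10^(−3) ⇔ m ≥ 3·ln10/(−ln 0.9676375) = 6.90776/0.0328977 = 209.977; m = ⌈209.977⌉ = 210.

m = 210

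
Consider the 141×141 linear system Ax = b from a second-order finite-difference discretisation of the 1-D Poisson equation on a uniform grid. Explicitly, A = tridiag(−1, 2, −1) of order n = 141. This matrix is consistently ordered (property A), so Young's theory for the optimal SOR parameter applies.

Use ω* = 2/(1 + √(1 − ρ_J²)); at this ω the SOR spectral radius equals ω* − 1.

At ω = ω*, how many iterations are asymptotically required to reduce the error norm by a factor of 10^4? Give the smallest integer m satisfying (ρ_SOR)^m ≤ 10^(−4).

m = 209

[ρ_J] n=141: ρ(B_J) = cos(π/(n+1)) = cos(π/142) = 0.9997553.
√(1−ρ_J²) = |sin(π/142)| = 0.0221221
ω* = 2/(1 + 0.0221221) = 2/1.0221221 = 1.9567134.
At ω = 1.9567134 every |λ(B_ω)| = ω−1, so ρ_SOR = 0.9567134.
4·ln10 = 9.21034; −ln(0.9567134) = 0.0442514; m = ⌈9.21034/0.0442514⌉ = ⌈208.137⌉ = 209.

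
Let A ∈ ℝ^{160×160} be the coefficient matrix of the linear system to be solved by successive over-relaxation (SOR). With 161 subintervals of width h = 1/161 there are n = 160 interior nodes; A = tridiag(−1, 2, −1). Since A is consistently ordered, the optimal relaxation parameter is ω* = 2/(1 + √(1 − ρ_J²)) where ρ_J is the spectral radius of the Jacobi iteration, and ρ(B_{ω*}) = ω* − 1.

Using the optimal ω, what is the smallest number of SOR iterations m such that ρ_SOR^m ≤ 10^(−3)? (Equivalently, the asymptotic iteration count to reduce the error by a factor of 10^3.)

½·tridiag(1,0,1) at n=160: λ_k = cos(kπ/161); max |λ| at k=1 ⇒ ρ_J = cos(π/161) ≈ 0.9998096.
√(1−ρ_J²) = |sin(π/161)| = 0.0195118
Young: ω* = 2/(1+√(1−ρ_J²)) = 2/(1+0.0195118) = 2/1.0195118 = 1.9617232.
ρ(B_{ω*}) = ω*−1 = 0.9617232
m ≥ 3·ln10 / (−ln 0.9617232) = 176.992; smallest integer m = 177.

m = 177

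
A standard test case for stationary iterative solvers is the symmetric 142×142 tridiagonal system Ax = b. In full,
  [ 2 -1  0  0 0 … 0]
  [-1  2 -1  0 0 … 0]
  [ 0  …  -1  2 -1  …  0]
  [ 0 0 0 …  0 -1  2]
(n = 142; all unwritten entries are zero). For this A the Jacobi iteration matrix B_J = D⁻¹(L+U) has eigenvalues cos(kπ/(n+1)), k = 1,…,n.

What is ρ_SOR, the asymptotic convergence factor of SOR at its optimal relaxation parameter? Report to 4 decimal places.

ρ_J = max_k |cos(kπ/143)| = cos(π/143) = 0.9998
√(1 − cos²(π/143)) = sin(π/143) ≈ 0.02197.
So ω* = 2/1.02197 = 1.9570 (Young).
and ρ(B_{ω*}) = 1.9570 − 1 = 0.9570.

ρ_SOR = 0.9570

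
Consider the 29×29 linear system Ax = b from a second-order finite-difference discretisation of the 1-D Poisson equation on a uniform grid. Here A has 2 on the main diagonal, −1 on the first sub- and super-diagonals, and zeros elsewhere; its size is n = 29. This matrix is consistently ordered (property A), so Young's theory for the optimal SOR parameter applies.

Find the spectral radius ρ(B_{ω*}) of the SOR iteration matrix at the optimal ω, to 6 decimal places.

ρ_SOR = 0.810727

ρ_J = max_k |cos(kπ/30)| = cos(π/30) = 0.994522
√(1−ρ_J²) = |sin(π/30)| = 0.1045285
Then 2/(1+√(1−ρ_J²)) = 2/(1+0.1045285); ω* = 2/1.1045285 = 1.810727.
[ρ_SOR] ω* − 1 = 0.810727.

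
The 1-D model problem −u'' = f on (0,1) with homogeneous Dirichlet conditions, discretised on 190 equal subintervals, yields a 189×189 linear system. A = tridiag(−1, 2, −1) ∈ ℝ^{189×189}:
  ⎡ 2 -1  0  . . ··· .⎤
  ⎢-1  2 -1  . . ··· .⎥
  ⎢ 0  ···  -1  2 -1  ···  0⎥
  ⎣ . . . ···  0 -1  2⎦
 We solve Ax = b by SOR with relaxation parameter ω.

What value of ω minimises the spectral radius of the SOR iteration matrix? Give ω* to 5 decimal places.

spectrum of D⁻¹(L+U) = {cos(kπ/190) : 1≤k≤189}; ρ_J = cos(π/190) = 0.99986.
1 − cos²(π/190) = sin²(π/190) ⇒ √(1−ρ_J²) = sin(π/190) = 0.016534.
Then 2/(1+√(1−ρ_J²)) = 2/(1+0.016534); ω* = 2/1.016534 = 1.96747.
Hence ρ(B_{ω*}) = 1.96747 − 1 = 0.96747.

ω* = 1.96747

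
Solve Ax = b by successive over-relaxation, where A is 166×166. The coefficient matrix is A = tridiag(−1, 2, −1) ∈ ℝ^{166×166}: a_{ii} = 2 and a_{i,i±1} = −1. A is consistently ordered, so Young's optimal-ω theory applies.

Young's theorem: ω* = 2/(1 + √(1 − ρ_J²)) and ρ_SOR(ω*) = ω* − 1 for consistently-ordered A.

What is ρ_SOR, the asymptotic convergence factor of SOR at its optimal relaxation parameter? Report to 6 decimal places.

With n=166, ρ(Jacobi) = cos(π/167) = 0.999823.
√(1 − cos²(π/167)) = sin(π/167) ≈ 0.0188108.
[ω*] 2 ÷ (1 + 0.0188108) = 2 ÷ 1.0188108 = 1.963073.
At ω = 1.963073 every |λ(B_ω)| = ω−1, so ρ_SOR = 0.963073.

ρ_SOR = 0.963073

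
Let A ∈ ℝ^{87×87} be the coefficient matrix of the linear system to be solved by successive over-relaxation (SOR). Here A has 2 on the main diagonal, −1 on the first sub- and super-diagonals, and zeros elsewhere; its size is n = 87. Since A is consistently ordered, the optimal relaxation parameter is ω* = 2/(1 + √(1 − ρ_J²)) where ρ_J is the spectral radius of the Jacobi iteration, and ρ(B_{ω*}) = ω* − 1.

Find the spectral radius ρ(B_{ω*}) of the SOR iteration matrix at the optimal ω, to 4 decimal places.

ρ_J = max_k |cos(kπ/88)| = cos(π/88) = 0.9994
1 − cos²(π/88) = sin²(π/88) ⇒ √(1−ρ_J²) = sin(π/88) = 0.03569.
So ω* = 2/1.03569 = 1.9311 (Young).
ρ_SOR = ω* − 1 = 1.9311 − 1 = 0.9311.

ρ_SOR = 0.9311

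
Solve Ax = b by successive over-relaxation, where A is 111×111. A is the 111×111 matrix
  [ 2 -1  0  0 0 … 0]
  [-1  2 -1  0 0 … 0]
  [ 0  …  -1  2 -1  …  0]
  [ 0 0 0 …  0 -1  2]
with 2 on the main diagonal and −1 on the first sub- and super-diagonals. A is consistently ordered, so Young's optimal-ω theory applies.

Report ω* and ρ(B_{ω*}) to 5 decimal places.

ω* = 1.94544, ρ_SOR = 0.94544

½·tridiag(1,0,1) at n=111: λ_k = cos(kπ/112); max |λ| at k=1 ⇒ ρ_J = cos(π/112) ≈ 0.99961.
√(1−ρ_J²) = |sin(π/112)| = 0.028046
ω* = 2/(1 + 0.028046) = 2/1.028046 = 1.94544.
Hence ρ(B_{ω*}) = 1.94544 − 1 = 0.94544.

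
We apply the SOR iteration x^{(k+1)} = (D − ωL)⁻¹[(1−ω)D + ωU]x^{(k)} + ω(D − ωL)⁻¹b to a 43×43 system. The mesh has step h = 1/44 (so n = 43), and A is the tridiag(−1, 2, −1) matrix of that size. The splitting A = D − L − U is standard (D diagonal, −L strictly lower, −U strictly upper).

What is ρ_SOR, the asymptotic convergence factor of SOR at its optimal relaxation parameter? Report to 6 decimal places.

B_J for the 43×43 system has eigenvalues cos(kπ/44); ρ_J = cos(π/44) = 0.997452.
1 − cos²(π/44) = sin²(π/44) ⇒ √(1−ρ_J²) = sin(π/44) = 0.0713392.
ω* = 2 / (1 + 0.0713392) = 2 / 1.0713392 ≈ 1.866822.
[ρ_SOR] ω* − 1 = 0.866822.

ρ_SOR = 0.866822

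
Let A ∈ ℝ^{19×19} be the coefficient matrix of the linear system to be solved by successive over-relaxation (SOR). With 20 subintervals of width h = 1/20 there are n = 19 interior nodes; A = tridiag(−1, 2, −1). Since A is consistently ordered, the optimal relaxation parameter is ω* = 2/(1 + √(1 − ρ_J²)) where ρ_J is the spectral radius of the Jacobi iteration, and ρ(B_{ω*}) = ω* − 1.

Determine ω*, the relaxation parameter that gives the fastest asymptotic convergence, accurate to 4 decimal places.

n=19: λ(B_J) = 1 − λ(A)/2 = cos(kπ/20); k=1 gives ρ_J = 0.9877.
√(1−ρ_J²) simplifies to sin(π/20) = 0.15643.
ω* = 2/(1+0.15643) = 1.7295
and ρ(B_{ω*}) = 1.7295 − 1 = 0.7295.

ω* = 1.7295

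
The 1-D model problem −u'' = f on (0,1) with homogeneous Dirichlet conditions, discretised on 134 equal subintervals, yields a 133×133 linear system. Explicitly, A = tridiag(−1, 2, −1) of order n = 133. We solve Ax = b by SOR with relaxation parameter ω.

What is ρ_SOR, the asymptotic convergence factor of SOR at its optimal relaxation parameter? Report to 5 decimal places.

½·tridiag(1,0,1) at n=133: λ_k = cos(kπ/134); max |λ| at k=1 ⇒ ρ_J = cos(π/134) ≈ 0.99973.
1 − cos²(π/134) = sin²(π/134) ⇒ √(1−ρ_J²) = sin(π/134) = 0.023443.
ω* = 2/(1+0.023443) = 1.95419
ρ(B_{ω*}) = ω*−1 = 0.95419

ρ_SOR = 0.95419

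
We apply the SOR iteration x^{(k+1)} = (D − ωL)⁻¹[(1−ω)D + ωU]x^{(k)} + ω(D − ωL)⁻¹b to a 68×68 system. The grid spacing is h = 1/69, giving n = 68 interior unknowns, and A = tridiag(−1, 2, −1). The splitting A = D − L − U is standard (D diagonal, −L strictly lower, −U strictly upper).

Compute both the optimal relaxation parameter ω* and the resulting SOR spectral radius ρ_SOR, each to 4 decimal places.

ω* = 1.9129, ρ_SOR = 0.9129

½·tridiag(1,0,1) at n=68: λ_k = cos(kπ/69); max |λ| at k=1 ⇒ ρ_J = cos(π/69) ≈ 0.9990.
root = sin(π/69) = 0.04551  (since 1−cos² = sin²).
Then 2/(1+√(1−ρ_J²)) = 2/(1+0.04551); ω* = 2/1.04551 = 1.9129.
ρ_SOR = ω* − 1 ≈ 0.9129.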